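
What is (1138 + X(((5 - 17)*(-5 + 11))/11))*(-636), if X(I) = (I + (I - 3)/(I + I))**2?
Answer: -17314423349/23232 ≈ -7.4528e+5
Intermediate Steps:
X(I) = (I + (-3 + I)/(2*I))**2 (X(I) = (I + (-3 + I)/((2*I)))**2 = (I + (-3 + I)*(1/(2*I)))**2 = (I + (-3 + I)/(2*I))**2)
(1138 + X(((5 - 17)*(-5 + 11))/11))*(-636) = (1138 + (-3 + ((5 - 17)*(-5 + 11))/11 + 2*(((5 - 17)*(-5 + 11))/11)**2)**2/(4*(((5 - 17)*(-5 + 11))/11)**2))*(-636) = (1138 + (-3 - 12*6*(1/11) + 2*(-12*6*(1/11))**2)**2/(4*(-12*6*(1/11))**2))*(-636) = (1138 + (-3 - 72*1/11 + 2*(-72*1/11)**2)**2/(4*(-72*1/11)**2))*(-636) = (1138 + (-3 - 72/11 + 2*(-72/11)**2)**2/(4*(-72/11)**2))*(-636) = (1138 + (1/4)*(121/5184)*(-3 - 72/11 + 2*(5184/121))**2)*(-636) = (1138 + (1/4)*(121/5184)*(-3 - 72/11 + 10368/121)**2)*(-636) = (1138 + (1/4)*(121/5184)*(9213/121)**2)*(-636) = (1138 + (1/4)*(121/5184)*(84879369/14641))*(-636) = (1138 + 9431041/278784)*(-636) = (326687233/278784)*(-636) = -17314423349/23232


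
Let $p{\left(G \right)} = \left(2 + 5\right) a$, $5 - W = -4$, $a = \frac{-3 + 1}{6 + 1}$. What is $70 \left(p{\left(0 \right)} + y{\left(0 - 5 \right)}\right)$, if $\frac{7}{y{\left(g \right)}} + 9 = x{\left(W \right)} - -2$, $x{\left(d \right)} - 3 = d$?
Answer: $-42$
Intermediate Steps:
$a = - \frac{2}{7} \approx -0.28571$
$W = 9$ ($W = 5 - -4 = 5 + 4 = 9$)
$x{\left(d \right)} = 3 + d$
$p{\left(G \right)} = -2$ ($p{\left(G \right)} = \left(2 + 5\right) \left(- \frac{2}{7}\right) = 7 \left(- \frac{2}{7}\right) = -2$)
$y{\left(g \right)} = \frac{7}{5}$ ($y{\left(g \right)} = \frac{7}{-9 + \left(\left(3 + 9\right) - -2\right)} = \frac{7}{-9 + \left(12 + 2\right)} = \frac{7}{-9 + 14} = \frac{7}{5}$)
$70 \left(p{\left(0 \right)} + y{\left(0 - 5 \right)}\right) = 70 \left(-2 + \frac{7}{5}\right) = 70 \left(- \frac{3}{5}\right) = -42$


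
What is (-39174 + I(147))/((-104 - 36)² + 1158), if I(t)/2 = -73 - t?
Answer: -19807/10379 ≈ -1.9084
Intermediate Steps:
I(t) = -146 - 2*t (I(t) = 2*(-73 - t) = -146 - 2*t)
(-39174 + I(147))/((-104 - 36)² + 1158) = (-39174 + (-146 - 2*147))/((-104 - 36)² + 1158) = (-39174 + (-146 - 294))/((-140)² + 1158) = (-39174 - 440)/(19600 + 1158) = -39614/20758 = -39614*1/20758 = -19807/10379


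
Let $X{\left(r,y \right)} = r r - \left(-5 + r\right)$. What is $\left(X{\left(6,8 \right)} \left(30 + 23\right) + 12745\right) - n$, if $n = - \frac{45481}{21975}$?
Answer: $\frac{320880481}{21975} \approx 14602.0$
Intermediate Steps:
$X{\left(r,y \right)} = 5 + r^{2} - r$ ($X{\left(r,y \right)} = r^{2} - \left(-5 + r\right) = 5 + r^{2} - r$)
$n = - \frac{45481}{21975}$ ($n = \left(-45481\right) \frac{1}{21975} = - \frac{45481}{21975} \approx -2.0697$)
$\left(X{\left(6,8 \right)} \left(30 + 23\right) + 12745\right) - n = \left(\left(5 + 6^{2} - 6\right) \left(30 + 23\right) + 12745\right) - - \frac{45481}{21975} = \left(\left(5 + 36 - 6\right) 53 + 12745\right) + \frac{45481}{21975} = \left(35 \cdot 53 + 12745\right) + \frac{45481}{21975} = \left(1855 + 12745\right) + \frac{45481}{21975} = 14600 + \frac{45481}{21975} = \frac{320880481}{21975}$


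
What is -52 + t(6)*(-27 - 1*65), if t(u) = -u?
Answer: 500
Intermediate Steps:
-52 + t(6)*(-27 - 1*65) = -52 + (-1*6)*(-27 - 1*65) = -52 - 6*(-27 - 65) = -52 - 6*(-92) = -52 + 552 = 500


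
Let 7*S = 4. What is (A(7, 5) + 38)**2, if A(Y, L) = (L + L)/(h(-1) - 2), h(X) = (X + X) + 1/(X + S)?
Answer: 478864/361 ≈ 1326.5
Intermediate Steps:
S = 4/7 (S = (1/7)*4 = 4/7 ≈ 0.57143)
h(X) = 1/(4/7 + X) + 2*X (h(X) = (X + X) + 1/(X + 4/7) = 2*X + 1/(4/7 + X) = 1/(4/7 + X) + 2*X)
A(Y, L) = -6*L/19 (A(Y, L) = (L + L)/((7 + 8*(-1) + 14*(-1)**2)/(4 + 7*(-1)) - 2) = (2*L)/((7 - 8 + 14*1)/(4 - 7) - 2) = (2*L)/((7 - 8 + 14)/(-3) - 2) = (2*L)/(-1/3*13 - 2) = (2*L)/(-13/3 - 2) = (2*L)/(-19/3) = (2*L)*(-3/19) = -6*L/19)
(A(7, 5) + 38)**2 = (-6/19*5 + 38)**2 = (-30/19 + 38)**2 = (692/19)**2 = 478864/361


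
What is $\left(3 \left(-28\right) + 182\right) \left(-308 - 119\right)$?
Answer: $-41846$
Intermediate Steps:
$\left(3 \left(-28\right) + 182\right) \left(-308 - 119\right) = \left(-84 + 182\right) \left(-427\right) = 98 \left(-427\right) = -41846$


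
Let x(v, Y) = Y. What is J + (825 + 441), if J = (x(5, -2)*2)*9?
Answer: 1230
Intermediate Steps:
J = -36 (J = -2*2*9 = -4*9 = -36)
J + (825 + 441) = -36 + (825 + 441) = -36 + 1266 = 1230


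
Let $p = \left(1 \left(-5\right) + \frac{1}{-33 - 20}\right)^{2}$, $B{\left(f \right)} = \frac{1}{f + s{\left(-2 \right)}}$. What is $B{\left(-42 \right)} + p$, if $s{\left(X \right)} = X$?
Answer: $\frac{3110455}{123596} \approx 25.166$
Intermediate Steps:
$B{\left(f \right)} = \frac{1}{-2 + f}$ ($B{\left(f \right)} = \frac{1}{f - 2} = \frac{1}{-2 + f}$)
$p = \frac{70756}{2809}$ ($p = \left(-5 + \frac{1}{-53}\right)^{2} = \left(-5 - \frac{1}{53}\right)^{2} = \left(- \frac{266}{53}\right)^{2} = \frac{70756}{2809} \approx 25.189$)
$B{\left(-42 \right)} + p = \frac{1}{-2 - 42} + \frac{70756}{2809} = \frac{1}{-44} + \frac{70756}{2809} = - \frac{1}{44} + \frac{70756}{2809} = \frac{3110455}{123596}$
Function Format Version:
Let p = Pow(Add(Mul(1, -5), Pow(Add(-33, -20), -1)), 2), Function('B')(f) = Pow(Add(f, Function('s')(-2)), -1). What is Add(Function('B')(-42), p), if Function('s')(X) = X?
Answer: Rational(3110455, 123596) ≈ 25.166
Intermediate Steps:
Function('B')(f) = Pow(Add(-2, f), -1) (Function('B')(f) = Pow(Add(f, -2), -1) = Pow(Add(-2, f), -1))
p = Rational(70756, 2809) (p = Pow(Add(-5, Pow(-53, -1)), 2) = Pow(Add(-5, Rational(-1, 53)), 2) = Pow(Rational(-266, 53), 2) = Rational(70756, 2809) ≈ 25.189)
Add(Function('B')(-42), p) = Add(Pow(Add(-2, -42), -1), Rational(70756, 2809)) = Add(Pow(-44, -1), Rational(70756, 2809)) = Add(Rational(-1, 44), Rational(70756, 2809)) = Rational(3110455, 123596)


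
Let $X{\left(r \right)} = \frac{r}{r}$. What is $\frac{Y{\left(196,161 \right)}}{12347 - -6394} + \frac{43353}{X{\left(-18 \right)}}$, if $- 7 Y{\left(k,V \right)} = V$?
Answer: $\frac{812478550}{18741} \approx 43353.0$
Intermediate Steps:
$X{\left(r \right)} = 1$
$Y{\left(k,V \right)} = - \frac{V}{7}$
$\frac{Y{\left(196,161 \right)}}{12347 - -6394} + \frac{43353}{X{\left(-18 \right)}} = \frac{\left(- \frac{1}{7}\right) 161}{12347 - -6394} + \frac{43353}{1} = - \frac{23}{12347 + 6394} + 43353 \cdot 1 = - \frac{23}{18741} + 43353 = \frac{812478550}{18741}$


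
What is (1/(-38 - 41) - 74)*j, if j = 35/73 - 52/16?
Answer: 4730223/23068 ≈ 205.06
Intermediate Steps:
j = -809/292 (j = 35*(1/73) - 52*1/16 = 35/73 - 13/4 = -809/292 ≈ -2.7705)
(1/(-38 - 41) - 74)*j = (1/(-38 - 41) - 74)*(-809/292) = (1/(-79) - 74)*(-809/292) = (-1/79 - 74)*(-809/292) = -5847/79*(-809/292) = 4730223/23068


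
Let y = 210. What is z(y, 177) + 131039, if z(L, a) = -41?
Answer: 130998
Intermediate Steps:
z(y, 177) + 131039 = -41 + 131039 = 130998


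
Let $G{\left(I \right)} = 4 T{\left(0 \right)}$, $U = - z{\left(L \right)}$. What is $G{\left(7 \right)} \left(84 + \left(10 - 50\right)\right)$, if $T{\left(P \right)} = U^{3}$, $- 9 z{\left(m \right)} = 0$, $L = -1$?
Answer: $0$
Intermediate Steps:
$z{\left(m \right)} = 0$ ($z{\left(m \right)} = \left(- \frac{1}{9}\right) 0 = 0$)
$U = 0$ ($U = \left(-1\right) 0 = 0$)
$T{\left(P \right)} = 0$ ($T{\left(P \right)} = 0^{3} = 0$)
$G{\left(I \right)} = 0$ ($G{\left(I \right)} = 4 \cdot 0 = 0$)
$G{\left(7 \right)} \left(84 + \left(10 - 50\right)\right) = 0 \left(84 + \left(10 - 50\right)\right) = 0 \left(84 - 40\right) = 0 \cdot 44 = 0$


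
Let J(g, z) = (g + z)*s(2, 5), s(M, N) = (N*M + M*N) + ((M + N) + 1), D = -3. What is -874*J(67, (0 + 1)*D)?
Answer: -1566208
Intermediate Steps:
s(M, N) = 1 + M + N + 2*M*N (s(M, N) = (M*N + M*N) + (1 + M + N) = 2*M*N + (1 + M + N) = 1 + M + N + 2*M*N)
J(g, z) = 28*g + 28*z (J(g, z) = (g + z)*(1 + 2 + 5 + 2*2*5) = (g + z)*(1 + 2 + 5 + 20) = (g + z)*28 = 28*g + 28*z)
-874*J(67, (0 + 1)*D) = -874*(28*67 + 28*((0 + 1)*(-3))) = -874*(1876 + 28*(1*(-3))) = -874*(1876 + 28*(-3)) = -874*(1876 - 84) = -874*1792 = -1566208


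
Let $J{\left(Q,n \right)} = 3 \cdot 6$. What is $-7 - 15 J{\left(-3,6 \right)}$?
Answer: $-277$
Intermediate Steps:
$J{\left(Q,n \right)} = 18$
$-7 - 15 J{\left(-3,6 \right)} = -7 - 270 = -277$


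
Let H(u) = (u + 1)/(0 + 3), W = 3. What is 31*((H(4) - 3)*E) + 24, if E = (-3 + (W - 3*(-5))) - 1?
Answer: -1664/3 ≈ -554.67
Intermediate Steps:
H(u) = 1/3 + u/3 (H(u) = (1 + u)/3 = (1 + u)*(1/3) = 1/3 + u/3)
E = 14 (E = (-3 + (3 - 3*(-5))) - 1 = (-3 + (3 + 15)) - 1 = (-3 + 18) - 1 = 15 - 1 = 14)
31*((H(4) - 3)*E) + 24 = 31*(((1/3 + (1/3)*4) - 3)*14) + 24 = 31*(((1/3 + 4/3) - 3)*14) + 24 = 31*((5/3 - 3)*14) + 24 = 31*(-4/3*14) + 24 = 31*(-56/3) + 24 = -1736/3 + 24 = -1664/3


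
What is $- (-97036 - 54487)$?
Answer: $151523$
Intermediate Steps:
$- (-97036 - 54487) = \left(-1\right) \left(-151523\right) = 151523$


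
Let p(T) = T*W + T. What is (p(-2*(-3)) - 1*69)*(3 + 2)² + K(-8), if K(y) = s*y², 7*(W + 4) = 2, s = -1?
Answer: -15373/7 ≈ -2196.1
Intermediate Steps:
W = -26/7 (W = -4 + (⅐)*2 = -4 + 2/7 = -26/7 ≈ -3.7143)
K(y) = -y²
p(T) = -19*T/7 (p(T) = T*(-26/7) + T = -26*T/7 + T = -19*T/7)
(p(-2*(-3)) - 1*69)*(3 + 2)² + K(-8) = (-(-38)*(-3)/7 - 1*69)*(3 + 2)² - 1*(-8)² = (-19/7*6 - 69)*5² - 1*64 = (-114/7 - 69)*25 - 64 = -597/7*25 - 64 = -14925/7 - 64 = -15373/7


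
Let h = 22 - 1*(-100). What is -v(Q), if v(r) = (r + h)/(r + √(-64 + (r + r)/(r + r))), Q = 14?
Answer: -272/37 + 408*I*√7/259 ≈ -7.3513 + 4.1678*I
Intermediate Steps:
h = 122 (h = 22 + 100 = 122)
v(r) = (122 + r)/(r + 3*I*√7) (v(r) = (r + 122)/(r + √(-64 + (r + r)/(r + r))) = (122 + r)/(r + √(-64 + (2*r)/((2*r)))) = (122 + r)/(r + √(-64 + (2*r)*(1/(2*r)))) = (122 + r)/(r + √(-64 + 1)) = (122 + r)/(r + √(-63)) = (122 + r)/(r + 3*I*√7))
-v(Q) = -(122 + 14)/(14 + 3*I*√7) = -136/(14 + 3*I*√7)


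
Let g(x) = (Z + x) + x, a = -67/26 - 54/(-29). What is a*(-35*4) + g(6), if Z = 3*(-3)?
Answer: 38861/377 ≈ 103.08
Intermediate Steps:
Z = -9
a = -539/754 (a = -67*1/26 - 54*(-1/29) = -67/26 + 54/29 = -539/754 ≈ -0.71485)
g(x) = -9 + 2*x (g(x) = (-9 + x) + x = -9 + 2*x)
a*(-35*4) + g(6) = -(-18865)*4/754 + (-9 + 2*6) = -539/754*(-140) + (-9 + 12) = 37730/377 + 3 = 38861/377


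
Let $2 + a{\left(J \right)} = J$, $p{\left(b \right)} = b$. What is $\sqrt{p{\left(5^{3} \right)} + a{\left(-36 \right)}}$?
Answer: $\sqrt{87} \approx 9.3274$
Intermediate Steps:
$a{\left(J \right)} = -2 + J$
$\sqrt{p{\left(5^{3} \right)} + a{\left(-36 \right)}} = \sqrt{5^{3} - 38} = \sqrt{125 - 38} = \sqrt{87}$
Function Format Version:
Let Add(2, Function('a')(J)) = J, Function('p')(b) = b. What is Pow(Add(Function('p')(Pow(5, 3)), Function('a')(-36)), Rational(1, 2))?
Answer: Pow(87, Rational(1, 2)) ≈ 9.3274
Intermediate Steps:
Function('a')(J) = Add(-2, J)
Pow(Add(Function('p')(Pow(5, 3)), Function('a')(-36)), Rational(1, 2)) = Pow(Add(Pow(5, 3), Add(-2, -36)), Rational(1, 2)) = Pow(Add(125, -38), Rational(1, 2)) = Pow(87, Rational(1, 2))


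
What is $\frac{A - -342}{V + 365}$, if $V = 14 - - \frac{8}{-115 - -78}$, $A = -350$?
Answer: $- \frac{296}{14015} \approx -0.02112$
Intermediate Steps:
$V = \frac{510}{37}$ ($V = 14 - - \frac{8}{-115 + 78} = 14 - - \frac{8}{-37} = 14 - \left(-8\right) \left(- \frac{1}{37}\right) = 14 - \frac{8}{37} = \frac{510}{37} \approx 13.784$)
$\frac{A - -342}{V + 365} = \frac{-350 - -342}{\frac{510}{37} + 365} = \frac{-350 + 342}{\frac{14015}{37}} = \left(-8\right) \frac{37}{14015} = - \frac{296}{14015}$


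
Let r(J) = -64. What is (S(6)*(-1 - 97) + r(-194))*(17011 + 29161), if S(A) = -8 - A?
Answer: 60392976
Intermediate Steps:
(S(6)*(-1 - 97) + r(-194))*(17011 + 29161) = ((-8 - 1*6)*(-1 - 97) - 64)*(17011 + 29161) = ((-8 - 6)*(-98) - 64)*46172 = (-14*(-98) - 64)*46172 = (1372 - 64)*46172 = 1308*46172 = 60392976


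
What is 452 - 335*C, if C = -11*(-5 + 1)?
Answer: -14288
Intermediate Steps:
C = 44 (C = -11*(-4) = 44)
452 - 335*C = 452 - 335*44 = 452 - 14740 = -14288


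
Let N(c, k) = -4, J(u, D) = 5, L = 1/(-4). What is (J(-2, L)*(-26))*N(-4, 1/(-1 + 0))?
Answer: 520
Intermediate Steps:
L = -¼ (L = 1*(-¼) = -¼ ≈ -0.25000)
(J(-2, L)*(-26))*N(-4, 1/(-1 + 0)) = (5*(-26))*(-4) = -130*(-4) = 520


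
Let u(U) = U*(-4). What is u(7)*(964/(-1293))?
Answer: 26992/1293 ≈ 20.875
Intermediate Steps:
u(U) = -4*U
u(7)*(964/(-1293)) = (-4*7)*(964/(-1293)) = -26992*(-1)/1293 = -28*(-964/1293) = 26992/1293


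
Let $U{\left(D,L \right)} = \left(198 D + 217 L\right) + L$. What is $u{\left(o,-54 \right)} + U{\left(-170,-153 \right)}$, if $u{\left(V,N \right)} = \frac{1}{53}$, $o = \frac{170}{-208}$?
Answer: $- \frac{3551741}{53} \approx -67014.0$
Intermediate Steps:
$o = - \frac{85}{104}$ ($o = 170 \left(- \frac{1}{208}\right) = - \frac{85}{104} \approx -0.81731$)
$u{\left(V,N \right)} = \frac{1}{53}$
$U{\left(D,L \right)} = 198 D + 218 L$
$u{\left(o,-54 \right)} + U{\left(-170,-153 \right)} = \frac{1}{53} + \left(198 \left(-170\right) + 218 \left(-153\right)\right) = \frac{1}{53} - 67014 = - \frac{3551741}{53}$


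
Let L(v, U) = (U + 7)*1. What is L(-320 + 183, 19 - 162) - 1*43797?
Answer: -43933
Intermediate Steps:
L(v, U) = 7 + U (L(v, U) = (7 + U)*1 = 7 + U)
L(-320 + 183, 19 - 162) - 1*43797 = (7 + (19 - 162)) - 1*43797 = (7 - 143) - 43797 = -136 - 43797 = -43933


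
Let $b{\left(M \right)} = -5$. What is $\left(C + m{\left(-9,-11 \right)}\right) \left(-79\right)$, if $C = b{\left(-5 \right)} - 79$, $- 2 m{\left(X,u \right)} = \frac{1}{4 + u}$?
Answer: $\frac{92825}{14} \approx 6630.4$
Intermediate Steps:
$m{\left(X,u \right)} = - \frac{1}{2 \left(4 + u\right)}$
$C = -84$ ($C = -5 - 79 = -84$)
$\left(C + m{\left(-9,-11 \right)}\right) \left(-79\right) = \left(-84 - \frac{1}{8 + 2 \left(-11\right)}\right) \left(-79\right) = \left(-84 - \frac{1}{8 - 22}\right) \left(-79\right) = \left(-84 - \frac{1}{-14}\right) \left(-79\right) = \left(-84 - - \frac{1}{14}\right) \left(-79\right) = \left(-84 + \frac{1}{14}\right) \left(-79\right) = \left(- \frac{1175}{14}\right) \left(-79\right) = \frac{92825}{14}$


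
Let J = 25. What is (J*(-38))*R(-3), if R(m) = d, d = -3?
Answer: 2850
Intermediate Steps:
R(m) = -3
(J*(-38))*R(-3) = (25*(-38))*(-3) = -950*(-3) = 2850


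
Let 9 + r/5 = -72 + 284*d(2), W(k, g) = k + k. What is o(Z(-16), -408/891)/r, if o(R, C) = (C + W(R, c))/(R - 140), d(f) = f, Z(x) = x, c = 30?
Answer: 482/5640921 ≈ 8.5447e-5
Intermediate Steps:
W(k, g) = 2*k
r = 2435 (r = -45 + 5*(-72 + 284*2) = -45 + 5*(-72 + 568) = -45 + 5*496 = -45 + 2480 = 2435)
o(R, C) = (C + 2*R)/(-140 + R) (o(R, C) = (C + 2*R)/(R - 140) = (C + 2*R)/(-140 + R))
o(Z(-16), -408/891)/r = ((-408/891 + 2*(-16))/(-140 - 16))/2435 = ((-408*1/891 - 32)/(-156))*(1/2435) = -(-136/297 - 32)/156*(1/2435) = -1/156*(-9640/297)*(1/2435) = (2410/11583)*(1/2435) = 482/5640921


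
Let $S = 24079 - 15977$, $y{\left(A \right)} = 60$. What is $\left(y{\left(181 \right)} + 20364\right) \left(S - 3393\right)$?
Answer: $96176616$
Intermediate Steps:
$S = 8102$ ($S = 24079 - 15977 = 8102$)
$\left(y{\left(181 \right)} + 20364\right) \left(S - 3393\right) = \left(60 + 20364\right) \left(8102 - 3393\right) = 20424 \cdot 4709 = 96176616$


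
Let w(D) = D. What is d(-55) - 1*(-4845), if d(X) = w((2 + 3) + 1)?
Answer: 4851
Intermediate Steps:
d(X) = 6 (d(X) = (2 + 3) + 1 = 5 + 1 = 6)
d(-55) - 1*(-4845) = 6 - 1*(-4845) = 6 + 4845 = 4851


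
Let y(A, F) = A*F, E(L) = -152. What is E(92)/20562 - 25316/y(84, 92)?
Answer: -945149/287868 ≈ -3.2833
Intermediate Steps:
E(92)/20562 - 25316/y(84, 92) = -152/20562 - 25316/(84*92) = -152*1/20562 - 25316/7728 = -76/10281 - 25316*1/7728 = -76/10281 - 6329/1932 = -945149/287868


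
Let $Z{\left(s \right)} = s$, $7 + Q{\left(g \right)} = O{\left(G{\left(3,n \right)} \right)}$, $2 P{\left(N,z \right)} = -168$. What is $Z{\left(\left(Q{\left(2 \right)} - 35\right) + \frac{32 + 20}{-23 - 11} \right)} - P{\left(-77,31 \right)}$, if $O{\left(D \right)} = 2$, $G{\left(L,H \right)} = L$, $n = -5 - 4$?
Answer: $\frac{722}{17} \approx 42.471$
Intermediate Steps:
$n = -9$
$P{\left(N,z \right)} = -84$ ($P{\left(N,z \right)} = \frac{1}{2} \left(-168\right) = -84$)
$Q{\left(g \right)} = -5$ ($Q{\left(g \right)} = -7 + 2 = -5$)
$Z{\left(\left(Q{\left(2 \right)} - 35\right) + \frac{32 + 20}{-23 - 11} \right)} - P{\left(-77,31 \right)} = \left(\left(-5 - 35\right) + \frac{32 + 20}{-23 - 11}\right) - -84 = \left(-40 + \frac{52}{-34}\right) + 84 = \left(-40 + 52 \left(- \frac{1}{34}\right)\right) + 84 = \left(-40 - \frac{26}{17}\right) + 84 = - \frac{706}{17} + 84 = \frac{722}{17}$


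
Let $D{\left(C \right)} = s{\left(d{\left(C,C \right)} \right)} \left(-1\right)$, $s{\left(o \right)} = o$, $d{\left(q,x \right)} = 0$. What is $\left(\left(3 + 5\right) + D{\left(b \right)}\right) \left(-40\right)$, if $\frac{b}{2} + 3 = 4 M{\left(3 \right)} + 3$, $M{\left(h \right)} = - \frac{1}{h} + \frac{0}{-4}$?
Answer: $-320$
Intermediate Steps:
$M{\left(h \right)} = - \frac{1}{h}$ ($M{\left(h \right)} = - \frac{1}{h} + 0 \left(- \frac{1}{4}\right) = - \frac{1}{h} + 0 = - \frac{1}{h}$)
$b = - \frac{8}{3}$ ($b = -6 + 2 \left(4 \left(- \frac{1}{3}\right) + 3\right) = -6 + 2 \left(- \frac{4}{3} + 3\right) = -6 + 2 \cdot \frac{5}{3} = -6 + \frac{10}{3} = - \frac{8}{3} \approx -2.6667$)
$D{\left(C \right)} = 0$ ($D{\left(C \right)} = 0 \left(-1\right) = 0$)
$\left(\left(3 + 5\right) + D{\left(b \right)}\right) \left(-40\right) = \left(\left(3 + 5\right) + 0\right) \left(-40\right) = \left(8 + 0\right) \left(-40\right) = 8 \left(-40\right) = -320$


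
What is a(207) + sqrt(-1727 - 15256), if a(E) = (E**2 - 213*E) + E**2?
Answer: 41607 + 3*I*sqrt(1887) ≈ 41607.0 + 130.32*I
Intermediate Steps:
a(E) = -213*E + 2*E**2
a(207) + sqrt(-1727 - 15256) = 207*(-213 + 2*207) + sqrt(-1727 - 15256) = 207*(-213 + 414) + sqrt(-16983) = 207*201 + 3*I*sqrt(1887) = 41607 + 3*I*sqrt(1887)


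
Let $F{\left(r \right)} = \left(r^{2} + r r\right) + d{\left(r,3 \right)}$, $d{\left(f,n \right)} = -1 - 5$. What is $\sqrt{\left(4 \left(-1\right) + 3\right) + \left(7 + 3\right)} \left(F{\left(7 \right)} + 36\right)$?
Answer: $384$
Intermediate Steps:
$d{\left(f,n \right)} = -6$
$F{\left(r \right)} = -6 + 2 r^{2}$ ($F{\left(r \right)} = \left(r^{2} + r r\right) - 6 = \left(r^{2} + r^{2}\right) - 6 = 2 r^{2} - 6 = -6 + 2 r^{2}$)
$\sqrt{\left(4 \left(-1\right) + 3\right) + \left(7 + 3\right)} \left(F{\left(7 \right)} + 36\right) = \sqrt{\left(4 \left(-1\right) + 3\right) + \left(7 + 3\right)} \left(\left(-6 + 2 \cdot 7^{2}\right) + 36\right) = \sqrt{\left(-4 + 3\right) + 10} \left(\left(-6 + 2 \cdot 49\right) + 36\right) = \sqrt{-1 + 10} \left(\left(-6 + 98\right) + 36\right) = \sqrt{9} \left(92 + 36\right) = 3 \cdot 128 = 384$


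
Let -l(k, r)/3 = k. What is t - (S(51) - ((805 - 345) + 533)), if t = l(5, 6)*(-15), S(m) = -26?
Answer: 1244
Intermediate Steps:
l(k, r) = -3*k
t = 225 (t = -3*5*(-15) = -15*(-15) = 225)
t - (S(51) - ((805 - 345) + 533)) = 225 - (-26 - ((805 - 345) + 533)) = 225 - (-26 - (460 + 533)) = 225 - (-26 - 1*993) = 225 - (-26 - 993) = 225 - 1*(-1019) = 225 + 1019 = 1244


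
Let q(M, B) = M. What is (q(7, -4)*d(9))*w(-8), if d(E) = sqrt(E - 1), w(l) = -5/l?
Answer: 35*sqrt(2)/4 ≈ 12.374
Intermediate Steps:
d(E) = sqrt(-1 + E)
(q(7, -4)*d(9))*w(-8) = (7*sqrt(-1 + 9))*(-5/(-8)) = (7*sqrt(8))*(-5*(-1/8)) = (7*(2*sqrt(2)))*(5/8) = (14*sqrt(2))*(5/8) = 35*sqrt(2)/4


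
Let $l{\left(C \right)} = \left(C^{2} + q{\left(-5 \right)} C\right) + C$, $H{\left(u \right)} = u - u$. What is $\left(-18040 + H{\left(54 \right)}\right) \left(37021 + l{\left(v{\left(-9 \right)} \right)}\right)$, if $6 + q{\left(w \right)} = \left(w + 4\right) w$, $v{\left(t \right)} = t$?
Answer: $-669320080$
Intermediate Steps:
$q{\left(w \right)} = -6 + w \left(4 + w\right)$ ($q{\left(w \right)} = -6 + \left(w + 4\right) w = -6 + \left(4 + w\right) w = -6 + w \left(4 + w\right)$)
$H{\left(u \right)} = 0$
$l{\left(C \right)} = C^{2}$ ($l{\left(C \right)} = \left(C^{2} + \left(-6 + \left(-5\right)^{2} + 4 \left(-5\right)\right) C\right) + C = \left(C^{2} + \left(-6 + 25 - 20\right) C\right) + C = \left(C^{2} - C\right) + C = C^{2}$)
$\left(-18040 + H{\left(54 \right)}\right) \left(37021 + l{\left(v{\left(-9 \right)} \right)}\right) = \left(-18040 + 0\right) \left(37021 + \left(-9\right)^{2}\right) = - 18040 \left(37021 + 81\right) = \left(-18040\right) 37102 = -669320080$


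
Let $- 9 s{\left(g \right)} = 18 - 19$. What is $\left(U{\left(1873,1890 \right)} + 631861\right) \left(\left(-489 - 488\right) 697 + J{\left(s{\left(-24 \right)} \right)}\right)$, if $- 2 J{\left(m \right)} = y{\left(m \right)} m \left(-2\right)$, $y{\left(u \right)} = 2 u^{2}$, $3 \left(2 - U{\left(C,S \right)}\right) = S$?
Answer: $- \frac{3868650927407}{9} \approx -4.2985 \cdot 10^{11}$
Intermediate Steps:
$U{\left(C,S \right)} = 2 - \frac{S}{3}$
$s{\left(g \right)} = \frac{1}{9}$ ($s{\left(g \right)} = - \frac{18 - 19}{9} = \left(- \frac{1}{9}\right) \left(-1\right) = \frac{1}{9}$)
$J{\left(m \right)} = 2 m^{3}$ ($J{\left(m \right)} = - \frac{2 m^{2} m \left(-2\right)}{2} = - \frac{2 m^{3} \left(-2\right)}{2} = - \frac{\left(-4\right) m^{3}}{2} = 2 m^{3}$)
$\left(U{\left(1873,1890 \right)} + 631861\right) \left(\left(-489 - 488\right) 697 + J{\left(s{\left(-24 \right)} \right)}\right) = \left(\left(2 - 630\right) + 631861\right) \left(\left(-489 - 488\right) 697 + \frac{2}{729}\right) = \left(\left(2 - 630\right) + 631861\right) \left(\left(-977\right) 697 + 2 \cdot \frac{1}{729}\right) = \left(-628 + 631861\right) \left(-680969 + \frac{2}{729}\right) = 631233 \left(- \frac{496426399}{729}\right) = - \frac{3868650927407}{9}$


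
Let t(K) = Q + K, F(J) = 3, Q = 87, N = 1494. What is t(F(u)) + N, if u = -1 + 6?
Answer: 1584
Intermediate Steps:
u = 5
t(K) = 87 + K
t(F(u)) + N = (87 + 3) + 1494 = 90 + 1494 = 1584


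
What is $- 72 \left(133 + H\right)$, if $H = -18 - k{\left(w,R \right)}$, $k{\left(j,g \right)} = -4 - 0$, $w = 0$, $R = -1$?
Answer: $-8568$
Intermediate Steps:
$k{\left(j,g \right)} = -4$ ($k{\left(j,g \right)} = -4 + 0 = -4$)
$H = -14$ ($H = -18 - -4 = -18 + 4 = -14$)
$- 72 \left(133 + H\right) = - 72 \left(133 - 14\right) = \left(-72\right) 119 = -8568$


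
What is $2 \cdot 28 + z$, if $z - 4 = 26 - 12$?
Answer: $74$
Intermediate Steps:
$z = 18$ ($z = 4 + \left(26 - 12\right) = 4 + 14 = 18$)
$2 \cdot 28 + z = 2 \cdot 28 + 18 = 56 + 18 = 74$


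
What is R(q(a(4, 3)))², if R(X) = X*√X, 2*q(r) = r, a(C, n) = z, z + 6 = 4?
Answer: -1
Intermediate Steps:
z = -2 (z = -6 + 4 = -2)
a(C, n) = -2
q(r) = r/2
R(X) = X^(3/2)
R(q(a(4, 3)))² = (((½)*(-2))^(3/2))² = ((-1)^(3/2))² = (-I)² = -1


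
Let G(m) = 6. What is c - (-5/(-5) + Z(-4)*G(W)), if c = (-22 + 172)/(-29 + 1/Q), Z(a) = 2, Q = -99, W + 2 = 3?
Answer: -26093/1436 ≈ -18.171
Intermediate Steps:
W = 1 (W = -2 + 3 = 1)
c = -7425/1436 (c = (-22 + 172)/(-29 + 1/(-99)) = 150/(-29 - 1/99) = 150/(-2872/99) = 150*(-99/2872) = -7425/1436 ≈ -5.1706)
c - (-5/(-5) + Z(-4)*G(W)) = -7425/1436 - (-5/(-5) + 2*6) = -7425/1436 - (-5*(-⅕) + 12) = -7425/1436 - (1 + 12) = -7425/1436 - 1*13 = -7425/1436 - 13 = -26093/1436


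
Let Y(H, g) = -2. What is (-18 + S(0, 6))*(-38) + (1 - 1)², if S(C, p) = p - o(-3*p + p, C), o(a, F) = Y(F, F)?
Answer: 380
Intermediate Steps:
o(a, F) = -2
S(C, p) = 2 + p (S(C, p) = p - 1*(-2) = p + 2 = 2 + p)
(-18 + S(0, 6))*(-38) + (1 - 1)² = (-18 + (2 + 6))*(-38) + (1 - 1)² = (-18 + 8)*(-38) + 0² = -10*(-38) + 0 = 380 + 0 = 380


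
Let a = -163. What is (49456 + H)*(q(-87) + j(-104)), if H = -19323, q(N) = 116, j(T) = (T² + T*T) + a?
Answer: 650420805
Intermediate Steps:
j(T) = -163 + 2*T² (j(T) = (T² + T*T) - 163 = (T² + T²) - 163 = 2*T² - 163 = -163 + 2*T²)
(49456 + H)*(q(-87) + j(-104)) = (49456 - 19323)*(116 + (-163 + 2*(-104)²)) = 30133*(116 + (-163 + 2*10816)) = 30133*(116 + (-163 + 21632)) = 30133*(116 + 21469) = 30133*21585 = 650420805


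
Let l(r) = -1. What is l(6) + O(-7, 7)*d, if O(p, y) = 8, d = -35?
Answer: -281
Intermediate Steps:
l(6) + O(-7, 7)*d = -1 + 8*(-35) = -1 - 280 = -281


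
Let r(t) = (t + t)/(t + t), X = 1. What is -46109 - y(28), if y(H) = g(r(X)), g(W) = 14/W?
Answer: -46123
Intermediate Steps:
r(t) = 1 (r(t) = (2*t)/((2*t)) = (2*t)*(1/(2*t)) = 1)
y(H) = 14 (y(H) = 14/1 = 14*1 = 14)
-46109 - y(28) = -46109 - 1*14 = -46109 - 14 = -46123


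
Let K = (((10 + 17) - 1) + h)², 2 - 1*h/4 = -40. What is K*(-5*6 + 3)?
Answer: -1016172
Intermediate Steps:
h = 168 (h = 8 - 4*(-40) = 8 + 160 = 168)
K = 37636 (K = (((10 + 17) - 1) + 168)² = ((27 - 1) + 168)² = (26 + 168)² = 194² = 37636)
K*(-5*6 + 3) = 37636*(-5*6 + 3) = 37636*(-30 + 3) = 37636*(-27) = -1016172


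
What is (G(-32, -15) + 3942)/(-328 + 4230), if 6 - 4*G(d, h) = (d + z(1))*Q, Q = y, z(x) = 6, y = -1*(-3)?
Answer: 3963/3902 ≈ 1.0156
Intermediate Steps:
y = 3
Q = 3
G(d, h) = -3 - 3*d/4 (G(d, h) = 3/2 - (d + 6)*3/4 = 3/2 - (6 + d)*3/4 = 3/2 - (18 + 3*d)/4 = 3/2 + (-9/2 - 3*d/4) = -3 - 3*d/4)
(G(-32, -15) + 3942)/(-328 + 4230) = ((-3 - ¾*(-32)) + 3942)/(-328 + 4230) = ((-3 + 24) + 3942)/3902 = (21 + 3942)*(1/3902) = 3963*(1/3902) = 3963/3902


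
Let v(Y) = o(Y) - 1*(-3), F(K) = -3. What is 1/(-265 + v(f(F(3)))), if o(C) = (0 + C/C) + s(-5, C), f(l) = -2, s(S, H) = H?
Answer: -1/263 ≈ -0.0038023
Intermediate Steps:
o(C) = 1 + C (o(C) = (0 + C/C) + C = (0 + 1) + C = 1 + C)
v(Y) = 4 + Y (v(Y) = (1 + Y) - 1*(-3) = (1 + Y) + 3 = 4 + Y)
1/(-265 + v(f(F(3)))) = 1/(-265 + (4 - 2)) = 1/(-265 + 2) = 1/(-263) = -1/263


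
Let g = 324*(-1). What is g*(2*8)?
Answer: -5184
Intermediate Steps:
g = -324
g*(2*8) = -648*8 = -324*16 = -5184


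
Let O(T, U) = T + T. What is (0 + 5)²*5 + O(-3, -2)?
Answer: 119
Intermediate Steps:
O(T, U) = 2*T
(0 + 5)²*5 + O(-3, -2) = (0 + 5)²*5 + 2*(-3) = 5²*5 - 6 = 25*5 - 6 = 125 - 6 = 119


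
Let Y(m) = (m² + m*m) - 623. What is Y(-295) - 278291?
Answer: -104864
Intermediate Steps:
Y(m) = -623 + 2*m² (Y(m) = (m² + m²) - 623 = 2*m² - 623 = -623 + 2*m²)
Y(-295) - 278291 = (-623 + 2*(-295)²) - 278291 = (-623 + 2*87025) - 278291 = (-623 + 174050) - 278291 = 173427 - 278291 = -104864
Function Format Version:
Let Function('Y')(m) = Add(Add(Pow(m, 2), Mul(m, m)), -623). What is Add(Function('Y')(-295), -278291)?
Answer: -104864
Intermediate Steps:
Function('Y')(m) = Add(-623, Mul(2, Pow(m, 2))) (Function('Y')(m) = Add(Add(Pow(m, 2), Pow(m, 2)), -623) = Add(Mul(2, Pow(m, 2)), -623) = Add(-623, Mul(2, Pow(m, 2))))
Add(Function('Y')(-295), -278291) = Add(Add(-623, Mul(2, Pow(-295, 2))), -278291) = Add(Add(-623, Mul(2, 87025)), -278291) = Add(Add(-623, 174050), -278291) = Add(173427, -278291) = -104864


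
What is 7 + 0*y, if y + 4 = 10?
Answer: 7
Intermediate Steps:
y = 6 (y = -4 + 10 = 6)
7 + 0*y = 7 + 0*6 = 7 + 0 = 7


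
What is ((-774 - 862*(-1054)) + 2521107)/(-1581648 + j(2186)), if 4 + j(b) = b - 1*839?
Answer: -3428881/1580305 ≈ -2.1698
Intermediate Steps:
j(b) = -843 + b (j(b) = -4 + (b - 1*839) = -4 + (b - 839) = -4 + (-839 + b) = -843 + b)
((-774 - 862*(-1054)) + 2521107)/(-1581648 + j(2186)) = ((-774 - 862*(-1054)) + 2521107)/(-1581648 + (-843 + 2186)) = ((-774 + 908548) + 2521107)/(-1581648 + 1343) = (907774 + 2521107)/(-1580305) = 3428881*(-1/1580305) = -3428881/1580305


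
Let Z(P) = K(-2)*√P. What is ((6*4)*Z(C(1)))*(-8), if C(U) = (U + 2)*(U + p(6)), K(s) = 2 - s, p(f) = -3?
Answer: -768*I*√6 ≈ -1881.2*I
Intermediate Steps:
C(U) = (-3 + U)*(2 + U) (C(U) = (U + 2)*(U - 3) = (2 + U)*(-3 + U) = (-3 + U)*(2 + U))
Z(P) = 4*√P (Z(P) = (2 - 1*(-2))*√P = (2 + 2)*√P = 4*√P)
((6*4)*Z(C(1)))*(-8) = ((6*4)*(4*√(-6 + 1² - 1*1)))*(-8) = (24*(4*√(-6 + 1 - 1)))*(-8) = (24*(4*√(-6)))*(-8) = (24*(4*(I*√6)))*(-8) = (24*(4*I*√6))*(-8) = (96*I*√6)*(-8) = -768*I*√6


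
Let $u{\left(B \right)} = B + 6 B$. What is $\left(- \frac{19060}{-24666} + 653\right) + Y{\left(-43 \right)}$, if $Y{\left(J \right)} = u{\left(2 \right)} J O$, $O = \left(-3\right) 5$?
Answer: $\frac{119429969}{12333} \approx 9683.8$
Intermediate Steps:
$u{\left(B \right)} = 7 B$
$O = -15$
$Y{\left(J \right)} = - 210 J$ ($Y{\left(J \right)} = 7 \cdot 2 J \left(-15\right) = 14 J \left(-15\right) = - 210 J$)
$\left(- \frac{19060}{-24666} + 653\right) + Y{\left(-43 \right)} = \left(- \frac{19060}{-24666} + 653\right) - -9030 = \left(\left(-19060\right) \left(- \frac{1}{24666}\right) + 653\right) + 9030 = \left(\frac{9530}{12333} + 653\right) + 9030 = \frac{8062979}{12333} + 9030 = \frac{119429969}{12333}$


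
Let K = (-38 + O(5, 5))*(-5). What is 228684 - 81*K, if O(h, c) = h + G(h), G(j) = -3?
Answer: 214104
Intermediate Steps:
O(h, c) = -3 + h (O(h, c) = h - 3 = -3 + h)
K = 180 (K = (-38 + (-3 + 5))*(-5) = (-38 + 2)*(-5) = -36*(-5) = 180)
228684 - 81*K = 228684 - 81*180 = 228684 - 1*14580 = 228684 - 14580 = 214104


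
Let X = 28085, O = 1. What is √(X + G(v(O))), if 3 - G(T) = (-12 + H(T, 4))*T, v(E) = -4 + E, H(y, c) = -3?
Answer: √28043 ≈ 167.46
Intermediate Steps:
G(T) = 3 + 15*T (G(T) = 3 - (-12 - 3)*T = 3 - (-15)*T = 3 + 15*T)
√(X + G(v(O))) = √(28085 + (3 + 15*(-4 + 1))) = √(28085 + (3 + 15*(-3))) = √(28085 + (3 - 45)) = √(28085 - 42) = √28043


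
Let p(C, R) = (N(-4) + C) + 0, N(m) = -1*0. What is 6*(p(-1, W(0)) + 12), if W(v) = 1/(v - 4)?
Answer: 66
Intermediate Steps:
N(m) = 0
W(v) = 1/(-4 + v)
p(C, R) = C (p(C, R) = (0 + C) + 0 = C + 0 = C)
6*(p(-1, W(0)) + 12) = 6*(-1 + 12) = 6*11 = 66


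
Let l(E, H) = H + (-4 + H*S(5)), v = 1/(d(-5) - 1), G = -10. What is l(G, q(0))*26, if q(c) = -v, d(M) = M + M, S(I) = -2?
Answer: -1170/11 ≈ -106.36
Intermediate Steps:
d(M) = 2*M
v = -1/11 (v = 1/(2*(-5) - 1) = 1/(-10 - 1) = 1/(-11) = -1/11 ≈ -0.090909)
q(c) = 1/11 (q(c) = -1*(-1/11) = 1/11)
l(E, H) = -4 - H (l(E, H) = H + (-4 + H*(-2)) = H + (-4 - 2*H) = -4 - H)
l(G, q(0))*26 = (-4 - 1*1/11)*26 = (-4 - 1/11)*26 = -45/11*26 = -1170/11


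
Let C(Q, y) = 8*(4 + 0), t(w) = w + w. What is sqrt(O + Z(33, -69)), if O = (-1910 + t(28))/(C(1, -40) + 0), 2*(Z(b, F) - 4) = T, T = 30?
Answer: I*sqrt(623)/4 ≈ 6.24*I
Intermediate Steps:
Z(b, F) = 19 (Z(b, F) = 4 + (1/2)*30 = 4 + 15 = 19)
t(w) = 2*w
C(Q, y) = 32 (C(Q, y) = 8*4 = 32)
O = -927/16 (O = (-1910 + 2*28)/(32 + 0) = (-1910 + 56)/32 = -1854*1/32 = -927/16 ≈ -57.938)
sqrt(O + Z(33, -69)) = sqrt(-927/16 + 19) = sqrt(-623/16) = I*sqrt(623)/4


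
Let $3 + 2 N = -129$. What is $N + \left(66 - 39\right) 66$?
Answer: $1716$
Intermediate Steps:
$N = -66$ ($N = - \frac{3}{2} + \frac{1}{2} \left(-129\right) = - \frac{3}{2} - \frac{129}{2} = -66$)
$N + \left(66 - 39\right) 66 = -66 + \left(66 - 39\right) 66 = -66 + 27 \cdot 66 = -66 + 1782 = 1716$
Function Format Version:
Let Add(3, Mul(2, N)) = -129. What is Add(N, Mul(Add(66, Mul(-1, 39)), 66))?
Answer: 1716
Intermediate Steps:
N = -66 (N = Add(Rational(-3, 2), Mul(Rational(1, 2), -129)) = Add(Rational(-3, 2), Rational(-129, 2)) = -66)
Add(N, Mul(Add(66, Mul(-1, 39)), 66)) = Add(-66, Mul(Add(66, Mul(-1, 39)), 66)) = Add(-66, Mul(Add(66, -39), 66)) = Add(-66, Mul(27, 66)) = Add(-66, 1782) = 1716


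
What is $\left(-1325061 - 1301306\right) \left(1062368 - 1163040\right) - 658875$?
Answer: $264400959749$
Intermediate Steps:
$\left(-1325061 - 1301306\right) \left(1062368 - 1163040\right) - 658875 = \left(-2626367\right) \left(-100672\right) - 658875 = 264401618624 - 658875 = 264400959749$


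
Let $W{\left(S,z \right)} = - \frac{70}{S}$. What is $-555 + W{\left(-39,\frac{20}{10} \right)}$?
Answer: $- \frac{21575}{39} \approx -553.21$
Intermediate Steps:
$-555 + W{\left(-39,\frac{20}{10} \right)} = -555 - \frac{70}{-39} = -555 - - \frac{70}{39} = -555 + \frac{70}{39} = - \frac{21575}{39}$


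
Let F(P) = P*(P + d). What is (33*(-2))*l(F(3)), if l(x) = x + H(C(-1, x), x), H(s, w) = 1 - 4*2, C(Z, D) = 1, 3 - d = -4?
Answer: -1518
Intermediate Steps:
d = 7 (d = 3 - 1*(-4) = 3 + 4 = 7)
H(s, w) = -7 (H(s, w) = 1 - 8 = -7)
F(P) = P*(7 + P) (F(P) = P*(P + 7) = P*(7 + P))
l(x) = -7 + x (l(x) = x - 7 = -7 + x)
(33*(-2))*l(F(3)) = (33*(-2))*(-7 + 3*(7 + 3)) = -66*(-7 + 3*10) = -66*(-7 + 30) = -66*23 = -1518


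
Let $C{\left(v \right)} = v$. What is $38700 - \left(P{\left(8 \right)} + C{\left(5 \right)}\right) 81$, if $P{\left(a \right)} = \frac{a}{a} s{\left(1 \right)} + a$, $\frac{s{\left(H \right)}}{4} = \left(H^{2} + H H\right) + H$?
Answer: $36675$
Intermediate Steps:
$s{\left(H \right)} = 4 H + 8 H^{2}$ ($s{\left(H \right)} = 4 \left(\left(H^{2} + H H\right) + H\right) = 4 \left(\left(H^{2} + H^{2}\right) + H\right) = 4 \left(2 H^{2} + H\right) = 4 \left(H + 2 H^{2}\right) = 4 H + 8 H^{2}$)
$P{\left(a \right)} = 12 + a$ ($P{\left(a \right)} = \frac{a}{a} 4 \cdot 1 \left(1 + 2 \cdot 1\right) + a = 1 \cdot 4 \cdot 1 \left(1 + 2\right) + a = 1 \cdot 4 \cdot 1 \cdot 3 + a = 1 \cdot 12 + a = 12 + a$)
$38700 - \left(P{\left(8 \right)} + C{\left(5 \right)}\right) 81 = 38700 - \left(\left(12 + 8\right) + 5\right) 81 = 38700 - \left(20 + 5\right) 81 = 38700 - 25 \cdot 81 = 38700 - 2025 = 36675$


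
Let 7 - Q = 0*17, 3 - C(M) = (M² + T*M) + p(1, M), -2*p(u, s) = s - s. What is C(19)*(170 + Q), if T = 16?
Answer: -117174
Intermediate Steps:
p(u, s) = 0 (p(u, s) = -(s - s)/2 = -½*0 = 0)
C(M) = 3 - M² - 16*M (C(M) = 3 - ((M² + 16*M) + 0) = 3 - (M² + 16*M) = 3 + (-M² - 16*M) = 3 - M² - 16*M)
Q = 7 (Q = 7 - 0*17 = 7 - 1*0 = 7 + 0 = 7)
C(19)*(170 + Q) = (3 - 1*19² - 16*19)*(170 + 7) = (3 - 1*361 - 304)*177 = (3 - 361 - 304)*177 = -662*177 = -117174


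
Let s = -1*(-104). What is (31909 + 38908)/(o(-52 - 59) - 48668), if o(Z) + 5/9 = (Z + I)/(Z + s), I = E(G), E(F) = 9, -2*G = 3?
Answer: -4461471/3065201 ≈ -1.4555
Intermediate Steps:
G = -3/2 (G = -½*3 = -3/2 ≈ -1.5000)
s = 104
I = 9
o(Z) = -5/9 + (9 + Z)/(104 + Z) (o(Z) = -5/9 + (Z + 9)/(Z + 104) = -5/9 + (9 + Z)/(104 + Z))
(31909 + 38908)/(o(-52 - 59) - 48668) = (31909 + 38908)/((-439 + 4*(-52 - 59))/(9*(104 + (-52 - 59))) - 48668) = 70817/((-439 + 4*(-111))/(9*(104 - 111)) - 48668) = 70817/((⅑)*(-439 - 444)/(-7) - 48668) = 70817/((⅑)*(-⅐)*(-883) - 48668) = 70817/(883/63 - 48668) = 70817/(-3065201/63) = 70817*(-63/3065201) = -4461471/3065201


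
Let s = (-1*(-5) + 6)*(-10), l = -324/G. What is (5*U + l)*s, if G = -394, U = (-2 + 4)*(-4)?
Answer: 848980/197 ≈ 4309.5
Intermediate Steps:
U = -8 (U = 2*(-4) = -8)
l = 162/197 (l = -324/(-394) = -324*(-1/394) = 162/197 ≈ 0.82234)
s = -110 (s = (5 + 6)*(-10) = 11*(-10) = -110)
(5*U + l)*s = (5*(-8) + 162/197)*(-110) = (-40 + 162/197)*(-110) = -7718/197*(-110) = 848980/197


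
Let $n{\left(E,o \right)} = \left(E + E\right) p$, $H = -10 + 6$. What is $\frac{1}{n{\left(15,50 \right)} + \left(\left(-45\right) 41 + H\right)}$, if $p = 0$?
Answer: $- \frac{1}{1849} \approx -0.00054083$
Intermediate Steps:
$H = -4$
$n{\left(E,o \right)} = 0$ ($n{\left(E,o \right)} = \left(E + E\right) 0 = 2 E 0 = 0$)
$\frac{1}{n{\left(15,50 \right)} + \left(\left(-45\right) 41 + H\right)} = \frac{1}{0 - 1849} = \frac{1}{-1849} = - \frac{1}{1849}$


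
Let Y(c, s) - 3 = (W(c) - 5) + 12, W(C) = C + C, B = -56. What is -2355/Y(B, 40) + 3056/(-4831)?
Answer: 3688431/164254 ≈ 22.456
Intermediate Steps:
W(C) = 2*C
Y(c, s) = 10 + 2*c (Y(c, s) = 3 + ((2*c - 5) + 12) = 3 + ((-5 + 2*c) + 12) = 3 + (7 + 2*c) = 10 + 2*c)
-2355/Y(B, 40) + 3056/(-4831) = -2355/(10 + 2*(-56)) + 3056/(-4831) = -2355/(10 - 112) + 3056*(-1/4831) = -2355/(-102) - 3056/4831 = -2355*(-1/102) - 3056/4831 = 785/34 - 3056/4831 = 3688431/164254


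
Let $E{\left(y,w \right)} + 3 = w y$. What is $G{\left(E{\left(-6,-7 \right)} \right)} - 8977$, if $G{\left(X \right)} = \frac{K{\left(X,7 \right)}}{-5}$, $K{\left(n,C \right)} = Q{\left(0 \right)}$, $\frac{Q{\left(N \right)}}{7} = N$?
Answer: $-8977$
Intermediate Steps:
$Q{\left(N \right)} = 7 N$
$E{\left(y,w \right)} = -3 + w y$
$K{\left(n,C \right)} = 0$ ($K{\left(n,C \right)} = 7 \cdot 0 = 0$)
$G{\left(X \right)} = 0$ ($G{\left(X \right)} = \frac{0}{-5} = 0 \left(- \frac{1}{5}\right) = 0$)
$G{\left(E{\left(-6,-7 \right)} \right)} - 8977 = 0 - 8977 = -8977$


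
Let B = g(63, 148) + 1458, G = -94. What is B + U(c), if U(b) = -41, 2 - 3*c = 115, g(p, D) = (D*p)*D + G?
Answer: 1381275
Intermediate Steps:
g(p, D) = -94 + p*D² (g(p, D) = (D*p)*D - 94 = p*D² - 94 = -94 + p*D²)
c = -113/3 (c = ⅔ - ⅓*115 = ⅔ - 115/3 = -113/3 ≈ -37.667)
B = 1381316 (B = (-94 + 63*148²) + 1458 = (-94 + 63*21904) + 1458 = (-94 + 1379952) + 1458 = 1379858 + 1458 = 1381316)
B + U(c) = 1381316 - 41 = 1381275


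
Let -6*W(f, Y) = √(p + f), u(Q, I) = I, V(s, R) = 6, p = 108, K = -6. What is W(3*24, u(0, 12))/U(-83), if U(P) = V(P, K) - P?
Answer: -√5/89 ≈ -0.025124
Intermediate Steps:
U(P) = 6 - P
W(f, Y) = -√(108 + f)/6
W(3*24, u(0, 12))/U(-83) = (-√(108 + 3*24)/6)/(6 - 1*(-83)) = (-√(108 + 72)/6)/(6 + 83) = -√5/89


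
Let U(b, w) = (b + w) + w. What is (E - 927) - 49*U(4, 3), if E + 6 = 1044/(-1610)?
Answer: -1146037/805 ≈ -1423.6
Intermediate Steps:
U(b, w) = b + 2*w
E = -5352/805 (E = -6 + 1044/(-1610) = -6 + 1044*(-1/1610) = -6 - 522/805 = -5352/805 ≈ -6.6484)
(E - 927) - 49*U(4, 3) = (-5352/805 - 927) - 49*(4 + 2*3) = -751587/805 - 49*(4 + 6) = -751587/805 - 49*10 = -751587/805 - 490 = -1146037/805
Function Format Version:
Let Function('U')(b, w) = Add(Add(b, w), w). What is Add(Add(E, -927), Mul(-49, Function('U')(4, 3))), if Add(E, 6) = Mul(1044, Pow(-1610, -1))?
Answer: Rational(-1146037, 805) ≈ -1423.6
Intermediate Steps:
Function('U')(b, w) = Add(b, Mul(2, w))
E = Rational(-5352, 805) (E = Add(-6, Mul(1044, Pow(-1610, -1))) = Add(-6, Mul(1044, Rational(-1, 1610))) = Add(-6, Rational(-522, 805)) = Rational(-5352, 805) ≈ -6.6484)
Add(Add(E, -927), Mul(-49, Function('U')(4, 3))) = Add(Add(Rational(-5352, 805), -927), Mul(-49, Add(4, Mul(2, 3)))) = Add(Rational(-751587, 805), Mul(-49, Add(4, 6))) = Add(Rational(-751587, 805), Mul(-49, 10)) = Add(Rational(-751587, 805), -490) = Rational(-1146037, 805)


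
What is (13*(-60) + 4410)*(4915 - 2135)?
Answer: 10091400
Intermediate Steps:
(13*(-60) + 4410)*(4915 - 2135) = (-780 + 4410)*2780 = 3630*2780 = 10091400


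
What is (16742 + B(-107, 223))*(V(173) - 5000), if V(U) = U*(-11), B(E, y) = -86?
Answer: -114976368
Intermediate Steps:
V(U) = -11*U
(16742 + B(-107, 223))*(V(173) - 5000) = (16742 - 86)*(-11*173 - 5000) = 16656*(-1903 - 5000) = 16656*(-6903) = -114976368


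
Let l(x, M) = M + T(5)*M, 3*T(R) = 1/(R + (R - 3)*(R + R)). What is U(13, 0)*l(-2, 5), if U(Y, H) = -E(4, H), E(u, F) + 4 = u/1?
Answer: 0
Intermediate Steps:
E(u, F) = -4 + u (E(u, F) = -4 + u/1 = -4 + u*1 = -4 + u)
T(R) = 1/(3*(R + 2*R*(-3 + R))) (T(R) = 1/(3*(R + (R - 3)*(R + R))) = 1/(3*(R + (-3 + R)*(2*R))) = 1/(3*(R + 2*R*(-3 + R))))
U(Y, H) = 0 (U(Y, H) = -(-4 + 4) = -1*0 = 0)
l(x, M) = 76*M/75 (l(x, M) = M + ((⅓)/(5*(-5 + 2*5)))*M = M + ((⅓)*(⅕)/(-5 + 10))*M = M + ((⅓)*(⅕)/5)*M = M + ((⅓)*(⅕)*(⅕))*M = M + M/75 = 76*M/75)
U(13, 0)*l(-2, 5) = 0*((76/75)*5) = 0*(76/15) = 0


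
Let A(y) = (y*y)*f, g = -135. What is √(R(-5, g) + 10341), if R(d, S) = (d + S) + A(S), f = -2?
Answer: I*√26249 ≈ 162.02*I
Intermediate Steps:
A(y) = -2*y² (A(y) = (y*y)*(-2) = y²*(-2) = -2*y²)
R(d, S) = S + d - 2*S² (R(d, S) = (d + S) - 2*S² = (S + d) - 2*S² = S + d - 2*S²)
√(R(-5, g) + 10341) = √((-135 - 5 - 2*(-135)²) + 10341) = √((-135 - 5 - 2*18225) + 10341) = √((-135 - 5 - 36450) + 10341) = √(-36590 + 10341) = √(-26249) = I*√26249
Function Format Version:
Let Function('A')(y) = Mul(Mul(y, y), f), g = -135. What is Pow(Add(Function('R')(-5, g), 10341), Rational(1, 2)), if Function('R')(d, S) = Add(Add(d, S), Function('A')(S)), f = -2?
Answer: Mul(I, Pow(26249, Rational(1, 2))) ≈ Mul(162.02, I)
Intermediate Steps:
Function('A')(y) = Mul(-2, Pow(y, 2)) (Function('A')(y) = Mul(Mul(y, y), -2) = Mul(Pow(y, 2), -2) = Mul(-2, Pow(y, 2)))
Function('R')(d, S) = Add(S, d, Mul(-2, Pow(S, 2))) (Function('R')(d, S) = Add(Add(d, S), Mul(-2, Pow(S, 2))) = Add(Add(S, d), Mul(-2, Pow(S, 2))) = Add(S, d, Mul(-2, Pow(S, 2))))
Pow(Add(Function('R')(-5, g), 10341), Rational(1, 2)) = Pow(Add(Add(-135, -5, Mul(-2, Pow(-135, 2))), 10341), Rational(1, 2)) = Pow(Add(Add(-135, -5, Mul(-2, 18225)), 10341), Rational(1, 2)) = Pow(Add(Add(-135, -5, -36450), 10341), Rational(1, 2)) = Pow(Add(-36590, 10341), Rational(1, 2)) = Pow(-26249, Rational(1, 2)) = Mul(I, Pow(26249, Rational(1, 2)))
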